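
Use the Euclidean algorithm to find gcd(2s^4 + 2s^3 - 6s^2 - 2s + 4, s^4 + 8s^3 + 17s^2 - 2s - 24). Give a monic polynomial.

s^2 + s - 2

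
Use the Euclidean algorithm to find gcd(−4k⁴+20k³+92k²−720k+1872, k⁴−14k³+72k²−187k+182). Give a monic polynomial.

k²−5k+13

Euclidean algorithm in ℚ[k]:
  −4k⁴+20k³+92k²−720k+1872 = (−4)(k⁴−14k³+72k²−187k+182) + (−36k³+380k²−1468k+2600)
  k⁴−14k³+72k²−187k+182 = (−(1/36)k+31/324)(−36k³+380k²−1468k+2600) + (−(416/81)k²+(2080/81)k−5408/81)
  −36k³+380k²−1468k+2600 = ((729/104)k−2025/52)(−(416/81)k²+(2080/81)k−5408/81) + (0)
Last nonzero remainder: −(416/81)k²+(2080/81)k−5408/81. Dividing through by −416/81 gives the monic gcd k²−5k+13.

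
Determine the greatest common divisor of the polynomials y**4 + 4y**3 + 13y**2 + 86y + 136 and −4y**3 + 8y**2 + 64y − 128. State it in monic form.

y + 4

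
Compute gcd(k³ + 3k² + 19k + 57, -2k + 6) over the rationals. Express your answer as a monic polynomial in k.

1

Euclidean algorithm in ℚ[k]:
  k³ + 3k² + 19k + 57 = (-(1/2)k² - 3k - 37/2)(-2k + 6) + (168)
  -2k + 6 = (-(1/84)k + 1/28)(168) + (0)
The last nonzero remainder is the constant 168, so the polynomials are coprime and gcd = 1.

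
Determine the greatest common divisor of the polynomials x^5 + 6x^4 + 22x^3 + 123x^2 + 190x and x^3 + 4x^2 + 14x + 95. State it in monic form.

x^3 + 4x^2 + 14x + 95

Euclidean algorithm in ℚ[x]:
  x^5 + 6x^4 + 22x^3 + 123x^2 + 190x = (x^2 + 2x)(x^3 + 4x^2 + 14x + 95) + (0)
The last nonzero remainder x^3 + 4x^2 + 14x + 95 is already monic.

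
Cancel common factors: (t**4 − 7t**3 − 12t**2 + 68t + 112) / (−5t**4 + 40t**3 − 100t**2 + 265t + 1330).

Apply the Euclidean algorithm:
  t**4 − 7t**3 − 12t**2 + 68t + 112 = (−1/5)(−5t**4 + 40t**3 − 100t**2 + 265t + 1330) + (t**3 − 32t**2 + 121t + 378)
  −5t**4 + 40t**3 − 100t**2 + 265t + 1330 = (−5t − 120)(t**3 − 32t**2 + 121t + 378) + (−3335t**2 + 16675t + 46690)
  t**3 − 32t**2 + 121t + 378 = (−(1/3335)t + 27/3335)(−3335t**2 + 16675t + 46690) + (0)
Last nonzero remainder: −3335t**2 + 16675t + 46690. Dividing through by −3335 gives the monic gcd t**2 − 5t − 14.
Cancel t**2 − 5t − 14 from numerator and denominator to get the reduced form.

(−t**2 + 2t + 8)/(5t**2 − 15t + 95)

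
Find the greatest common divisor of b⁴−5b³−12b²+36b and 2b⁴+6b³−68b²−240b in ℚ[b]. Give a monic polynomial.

Euclidean algorithm in ℚ[b]:
  b⁴−5b³−12b²+36b = (1/2)(2b⁴+6b³−68b²−240b) + (−8b³+22b²+156b)
  2b⁴+6b³−68b²−240b = (−(1/4)b−23/16)(−8b³+22b²+156b) + ((21/8)b²−(63/4)b)
  −8b³+22b²+156b = (−(64/21)b−208/21)((21/8)b²−(63/4)b) + (0)
Last nonzero remainder: (21/8)b²−(63/4)b. Dividing through by 21/8 gives the monic gcd b²−6b.

b²−6b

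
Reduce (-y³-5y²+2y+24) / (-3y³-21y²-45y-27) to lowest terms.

(y²+2y-8)/(3y²+12y+9)

Euclidean algorithm in ℚ[y]:
  -y³-5y²+2y+24 = (1/3)(-3y³-21y²-45y-27) + (2y²+17y+33)
  -3y³-21y²-45y-27 = (-(3/2)y+9/4)(2y²+17y+33) + (-(135/4)y-405/4)
  2y²+17y+33 = (-(8/135)y-44/135)(-(135/4)y-405/4) + (0)
Last nonzero remainder: -(135/4)y-405/4. Dividing through by -135/4 gives the monic gcd y+3.
Cancel y+3 from numerator and denominator to get the reduced form.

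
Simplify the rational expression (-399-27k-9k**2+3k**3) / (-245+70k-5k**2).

(-57-12k-3k**2)/(-35+5k)

Apply the Euclidean algorithm:
  3k**3-9k**2-27k-399 = (-(3/5)k-33/5)(-5k**2+70k-245) + (288k-2016)
  -5k**2+70k-245 = (-(5/288)k+35/288)(288k-2016) + (0)
Last nonzero remainder: 288k-2016. Dividing through by 288 gives the monic gcd k-7.
Cancel k-7 from numerator and denominator to get the reduced form.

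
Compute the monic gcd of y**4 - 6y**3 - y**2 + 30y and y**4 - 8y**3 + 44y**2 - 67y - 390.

y**2 - 3y - 10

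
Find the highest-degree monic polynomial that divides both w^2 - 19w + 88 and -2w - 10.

Euclidean algorithm in ℚ[w]:
  w^2 - 19w + 88 = (-(1/2)w + 12)(-2w - 10) + (208)
  -2w - 10 = (-(1/104)w - 5/104)(208) + (0)
The last nonzero remainder is the constant 208, so the polynomials are coprime and gcd = 1.

1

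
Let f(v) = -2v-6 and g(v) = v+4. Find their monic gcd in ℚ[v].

1

Euclidean algorithm in ℚ[v]:
  -2v-6 = (-2)(v+4) + (2)
  v+4 = ((1/2)v+2)(2) + (0)
The last nonzero remainder is the constant 2, so the polynomials are coprime and gcd = 1.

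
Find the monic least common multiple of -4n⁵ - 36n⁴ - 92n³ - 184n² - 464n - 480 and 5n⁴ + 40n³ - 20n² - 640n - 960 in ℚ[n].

n⁷ + 9n⁶ + 7n⁵ - 98n⁴ - 252n³ - 616n² - 1856n - 1920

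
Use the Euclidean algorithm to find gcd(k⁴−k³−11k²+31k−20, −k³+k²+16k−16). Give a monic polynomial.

k²+3k−4

Euclidean algorithm in ℚ[k]:
  k⁴−k³−11k²+31k−20 = (−k)(−k³+k²+16k−16) + (5k²+15k−20)
  −k³+k²+16k−16 = (−(1/5)k+4/5)(5k²+15k−20) + (0)
Last nonzero remainder: 5k²+15k−20. Dividing through by 5 gives the monic gcd k²+3k−4.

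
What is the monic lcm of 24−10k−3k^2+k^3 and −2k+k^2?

24k−10k^2−3k^3+k^4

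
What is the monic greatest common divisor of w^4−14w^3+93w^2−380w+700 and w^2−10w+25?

w^2−10w+25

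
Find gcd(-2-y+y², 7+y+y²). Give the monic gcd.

1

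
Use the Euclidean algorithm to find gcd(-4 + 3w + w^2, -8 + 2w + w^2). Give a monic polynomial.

4 + w

Repeated division with remainder:
  w^2 + 3w - 4 = (w^2 + 2w - 8) + (w + 4)
  w^2 + 2w - 8 = (w - 2)(w + 4) + (0)
The last nonzero remainder w + 4 is already monic.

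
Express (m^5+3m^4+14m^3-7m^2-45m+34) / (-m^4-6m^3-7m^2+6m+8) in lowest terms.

(-m^3-2m^2-14m+17)/(m^2+5m+4)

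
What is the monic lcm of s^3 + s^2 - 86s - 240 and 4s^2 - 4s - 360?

s^4 + 10s^3 - 77s^2 - 1014s - 2160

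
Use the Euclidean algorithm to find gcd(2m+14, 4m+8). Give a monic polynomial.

Apply the Euclidean algorithm:
  2m+14 = (1/2)(4m+8) + (10)
  4m+8 = ((2/5)m+4/5)(10) + (0)
The last nonzero remainder is the constant 10, so the polynomials are coprime and gcd = 1.

1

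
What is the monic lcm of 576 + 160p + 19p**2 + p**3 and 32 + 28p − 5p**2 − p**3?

Euclidean algorithm in ℚ[p]:
  p**3 + 19p**2 + 160p + 576 = (−1)(−p**3 − 5p**2 + 28p + 32) + (14p**2 + 188p + 608)
  −p**3 − 5p**2 + 28p + 32 = (−(1/14)p + 59/98)(14p**2 + 188p + 608) + (−(2046/49)p − 16368/49)
  14p**2 + 188p + 608 = (−(343/1023)p − 1862/1023)(−(2046/49)p − 16368/49) + (0)
Last nonzero remainder: −(2046/49)p − 16368/49. Dividing through by −2046/49 gives the monic gcd p + 8.
Then lcm(f, g) = f·g / gcd(f, g); expanding and making the result monic gives the answer.

−2304 − 2368p + 20p**2 + 99p**3 + 16p**4 + p**5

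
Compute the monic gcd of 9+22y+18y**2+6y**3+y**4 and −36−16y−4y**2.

9+4y+y**2

Apply the Euclidean algorithm:
  y**4+6y**3+18y**2+22y+9 = (−(1/4)y**2−(1/2)y−1/4)(−4y**2−16y−36) + (0)
Last nonzero remainder: −4y**2−16y−36. Dividing through by −4 gives the monic gcd y**2+4y+9.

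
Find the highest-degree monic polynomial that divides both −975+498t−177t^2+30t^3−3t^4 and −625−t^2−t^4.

Repeated division with remainder:
  −3t^4+30t^3−177t^2+498t−975 = (3)(−t^4−t^2−625) + (30t^3−174t^2+498t+900)
  −t^4−t^2−625 = (−(1/30)t−29/150)(30t^3−174t^2+498t+900) + (−(451/25)t^2+(3157/25)t−451)
  30t^3−174t^2+498t+900 = (−(750/451)t−900/451)(−(451/25)t^2+(3157/25)t−451) + (0)
Last nonzero remainder: −(451/25)t^2+(3157/25)t−451. Dividing through by −451/25 gives the monic gcd t^2−7t+25.

25−7t+t^2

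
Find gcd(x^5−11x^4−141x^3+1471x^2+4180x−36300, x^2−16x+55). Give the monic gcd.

By polynomial division,
  x^5−11x^4−141x^3+1471x^2+4180x−36300 = (x^3+5x^2−116x−660)(x^2−16x+55) + (0)
The last nonzero remainder x^2−16x+55 is already monic.

x^2−16x+55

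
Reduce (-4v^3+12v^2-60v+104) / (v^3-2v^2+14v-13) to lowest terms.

By polynomial division,
  -4v^3+12v^2-60v+104 = (-4)(v^3-2v^2+14v-13) + (4v^2-4v+52)
  v^3-2v^2+14v-13 = ((1/4)v-1/4)(4v^2-4v+52) + (0)
Last nonzero remainder: 4v^2-4v+52. Dividing through by 4 gives the monic gcd v^2-v+13.
Cancel v^2-v+13 from numerator and denominator to get the reduced form.

(-4v+8)/(v-1)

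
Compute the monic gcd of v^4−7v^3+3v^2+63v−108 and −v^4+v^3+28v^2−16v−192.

Euclidean algorithm in ℚ[v]:
  v^4−7v^3+3v^2+63v−108 = (−1)(−v^4+v^3+28v^2−16v−192) + (−6v^3+31v^2+47v−300)
  −v^4+v^3+28v^2−16v−192 = ((1/6)v+25/36)(−6v^3+31v^2+47v−300) + (−(49/36)v^2+(49/36)v+49/3)
  −6v^3+31v^2+47v−300 = ((216/49)v−900/49)(−(49/36)v^2+(49/36)v+49/3) + (0)
Last nonzero remainder: −(49/36)v^2+(49/36)v+49/3. Dividing through by −49/36 gives the monic gcd v^2−v−12.

v^2−v−12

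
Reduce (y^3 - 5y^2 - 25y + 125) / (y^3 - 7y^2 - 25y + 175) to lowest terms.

By polynomial division,
  y^3 - 5y^2 - 25y + 125 = (y^3 - 7y^2 - 25y + 175) + (2y^2 - 50)
  y^3 - 7y^2 - 25y + 175 = ((1/2)y - 7/2)(2y^2 - 50) + (0)
Last nonzero remainder: 2y^2 - 50. Dividing through by 2 gives the monic gcd y^2 - 25.
Cancel y^2 - 25 from numerator and denominator to get the reduced form.

(y - 5)/(y - 7)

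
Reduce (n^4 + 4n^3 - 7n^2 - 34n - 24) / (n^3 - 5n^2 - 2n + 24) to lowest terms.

(n^2 + 5n + 4)/(n - 4)

Repeated division with remainder:
  n^4 + 4n^3 - 7n^2 - 34n - 24 = (n + 9)(n^3 - 5n^2 - 2n + 24) + (40n^2 - 40n - 240)
  n^3 - 5n^2 - 2n + 24 = ((1/40)n - 1/10)(40n^2 - 40n - 240) + (0)
Last nonzero remainder: 40n^2 - 40n - 240. Dividing through by 40 gives the monic gcd n^2 - n - 6.
Cancel n^2 - n - 6 from numerator and denominator to get the reduced form.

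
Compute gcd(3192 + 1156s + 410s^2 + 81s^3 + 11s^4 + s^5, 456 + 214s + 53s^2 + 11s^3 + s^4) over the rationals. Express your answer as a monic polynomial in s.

Euclidean algorithm in ℚ[s]:
  s^5 + 11s^4 + 81s^3 + 410s^2 + 1156s + 3192 = (s)(s^4 + 11s^3 + 53s^2 + 214s + 456) + (28s^3 + 196s^2 + 700s + 3192)
  s^4 + 11s^3 + 53s^2 + 214s + 456 = ((1/28)s + 1/7)(28s^3 + 196s^2 + 700s + 3192) + (0)
Last nonzero remainder: 28s^3 + 196s^2 + 700s + 3192. Dividing through by 28 gives the monic gcd s^3 + 7s^2 + 25s + 114.

114 + 25s + 7s^2 + s^3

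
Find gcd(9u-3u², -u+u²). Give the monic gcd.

u

Euclidean algorithm in ℚ[u]:
  -3u²+9u = (-3)(u²-u) + (6u)
  u²-u = ((1/6)u-1/6)(6u) + (0)
Last nonzero remainder: 6u. Dividing through by 6 gives the monic gcd u.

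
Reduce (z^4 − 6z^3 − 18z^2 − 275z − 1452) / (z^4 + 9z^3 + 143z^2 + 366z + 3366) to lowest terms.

(z^2 − 7z − 44)/(z^2 + 8z + 102)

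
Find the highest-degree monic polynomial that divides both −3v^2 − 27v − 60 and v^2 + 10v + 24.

v + 4

By polynomial division,
  −3v^2 − 27v − 60 = (−3)(v^2 + 10v + 24) + (3v + 12)
  v^2 + 10v + 24 = ((1/3)v + 2)(3v + 12) + (0)
Last nonzero remainder: 3v + 12. Dividing through by 3 gives the monic gcd v + 4.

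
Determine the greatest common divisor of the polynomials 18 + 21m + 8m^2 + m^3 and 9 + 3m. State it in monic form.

3 + m

Apply the Euclidean algorithm:
  m^3 + 8m^2 + 21m + 18 = ((1/3)m^2 + (5/3)m + 2)(3m + 9) + (0)
Last nonzero remainder: 3m + 9. Dividing through by 3 gives the monic gcd m + 3.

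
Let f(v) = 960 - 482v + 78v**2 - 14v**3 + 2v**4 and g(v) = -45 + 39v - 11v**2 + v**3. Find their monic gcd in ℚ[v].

By polynomial division,
  2v**4 - 14v**3 + 78v**2 - 482v + 960 = (2v + 8)(v**3 - 11v**2 + 39v - 45) + (88v**2 - 704v + 1320)
  v**3 - 11v**2 + 39v - 45 = ((1/88)v - 3/88)(88v**2 - 704v + 1320) + (0)
Last nonzero remainder: 88v**2 - 704v + 1320. Dividing through by 88 gives the monic gcd v**2 - 8v + 15.

15 - 8v + v**2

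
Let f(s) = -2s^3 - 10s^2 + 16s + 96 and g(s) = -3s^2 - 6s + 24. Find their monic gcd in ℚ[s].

Apply the Euclidean algorithm:
  -2s^3 - 10s^2 + 16s + 96 = ((2/3)s + 2)(-3s^2 - 6s + 24) + (12s + 48)
  -3s^2 - 6s + 24 = (-(1/4)s + 1/2)(12s + 48) + (0)
Last nonzero remainder: 12s + 48. Dividing through by 12 gives the monic gcd s + 4.

s + 4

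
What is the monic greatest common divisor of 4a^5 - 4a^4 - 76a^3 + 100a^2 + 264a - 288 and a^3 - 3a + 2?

a^2 + a - 2

Repeated division with remainder:
  4a^5 - 4a^4 - 76a^3 + 100a^2 + 264a - 288 = (4a^2 - 4a - 64)(a^3 - 3a + 2) + (80a^2 + 80a - 160)
  a^3 - 3a + 2 = ((1/80)a - 1/80)(80a^2 + 80a - 160) + (0)
Last nonzero remainder: 80a^2 + 80a - 160. Dividing through by 80 gives the monic gcd a^2 + a - 2.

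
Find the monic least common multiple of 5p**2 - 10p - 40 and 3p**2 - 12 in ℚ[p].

p**3 - 4p**2 - 4p + 16

Euclidean algorithm in ℚ[p]:
  5p**2 - 10p - 40 = (5/3)(3p**2 - 12) + (-10p - 20)
  3p**2 - 12 = (-(3/10)p + 3/5)(-10p - 20) + (0)
Last nonzero remainder: -10p - 20. Dividing through by -10 gives the monic gcd p + 2.
Then lcm(f, g) = f·g / gcd(f, g); expanding and making the result monic gives the answer.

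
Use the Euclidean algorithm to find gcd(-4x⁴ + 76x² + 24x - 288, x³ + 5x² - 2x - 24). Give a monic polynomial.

Repeated division with remainder:
  -4x⁴ + 76x² + 24x - 288 = (-4x + 20)(x³ + 5x² - 2x - 24) + (-32x² - 32x + 192)
  x³ + 5x² - 2x - 24 = (-(1/32)x - 1/8)(-32x² - 32x + 192) + (0)
Last nonzero remainder: -32x² - 32x + 192. Dividing through by -32 gives the monic gcd x² + x - 6.

x² + x - 6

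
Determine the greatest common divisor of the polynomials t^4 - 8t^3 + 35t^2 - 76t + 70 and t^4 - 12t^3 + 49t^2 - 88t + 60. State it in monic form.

t^2 - 4t + 5

By polynomial division,
  t^4 - 8t^3 + 35t^2 - 76t + 70 = (t^4 - 12t^3 + 49t^2 - 88t + 60) + (4t^3 - 14t^2 + 12t + 10)
  t^4 - 12t^3 + 49t^2 - 88t + 60 = ((1/4)t - 17/8)(4t^3 - 14t^2 + 12t + 10) + ((65/4)t^2 - 65t + 325/4)
  4t^3 - 14t^2 + 12t + 10 = ((16/65)t + 8/65)((65/4)t^2 - 65t + 325/4) + (0)
Last nonzero remainder: (65/4)t^2 - 65t + 325/4. Dividing through by 65/4 gives the monic gcd t^2 - 4t + 5.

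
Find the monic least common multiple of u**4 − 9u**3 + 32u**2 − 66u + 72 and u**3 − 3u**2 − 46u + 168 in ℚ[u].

u**6 − 8u**5 − 19u**4 + 344u**3 − 1338u**2 + 2844u − 3024

Euclidean algorithm in ℚ[u]:
  u**4 − 9u**3 + 32u**2 − 66u + 72 = (u − 6)(u**3 − 3u**2 − 46u + 168) + (60u**2 − 510u + 1080)
  u**3 − 3u**2 − 46u + 168 = ((1/60)u + 11/120)(60u**2 − 510u + 1080) + (−(69/4)u + 69)
  60u**2 − 510u + 1080 = (−(80/23)u + 360/23)(−(69/4)u + 69) + (0)
Last nonzero remainder: −(69/4)u + 69. Dividing through by −69/4 gives the monic gcd u − 4.
Then lcm(f, g) = f·g / gcd(f, g); expanding and making the result monic gives the answer.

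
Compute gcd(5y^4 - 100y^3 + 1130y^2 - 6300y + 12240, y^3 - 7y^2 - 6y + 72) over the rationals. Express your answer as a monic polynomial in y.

Euclidean algorithm in ℚ[y]:
  5y^4 - 100y^3 + 1130y^2 - 6300y + 12240 = (5y - 65)(y^3 - 7y^2 - 6y + 72) + (705y^2 - 7050y + 16920)
  y^3 - 7y^2 - 6y + 72 = ((1/705)y + 1/235)(705y^2 - 7050y + 16920) + (0)
Last nonzero remainder: 705y^2 - 7050y + 16920. Dividing through by 705 gives the monic gcd y^2 - 10y + 24.

y^2 - 10y + 24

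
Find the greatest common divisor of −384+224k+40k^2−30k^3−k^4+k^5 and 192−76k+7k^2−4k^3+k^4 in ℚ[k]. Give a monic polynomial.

12−7k+k^2

Euclidean algorithm in ℚ[k]:
  k^5−k^4−30k^3+40k^2+224k−384 = (k+3)(k^4−4k^3+7k^2−76k+192) + (−25k^3+95k^2+260k−960)
  k^4−4k^3+7k^2−76k+192 = (−(1/25)k+1/125)(−25k^3+95k^2+260k−960) + ((416/25)k^2−(2912/25)k+4992/25)
  −25k^3+95k^2+260k−960 = (−(625/416)k−125/26)((416/25)k^2−(2912/25)k+4992/25) + (0)
Last nonzero remainder: (416/25)k^2−(2912/25)k+4992/25. Dividing through by 416/25 gives the monic gcd k^2−7k+12.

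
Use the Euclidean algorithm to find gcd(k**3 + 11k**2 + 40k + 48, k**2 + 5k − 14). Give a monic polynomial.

1

By polynomial division,
  k**3 + 11k**2 + 40k + 48 = (k + 6)(k**2 + 5k − 14) + (24k + 132)
  k**2 + 5k − 14 = ((1/24)k − 1/48)(24k + 132) + (−45/4)
  24k + 132 = (−(32/15)k − 176/15)(−45/4) + (0)
The last nonzero remainder is the constant −45/4, so the polynomials are coprime and gcd = 1.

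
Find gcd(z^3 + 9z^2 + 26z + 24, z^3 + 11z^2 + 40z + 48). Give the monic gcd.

z^2 + 7z + 12

Repeated division with remainder:
  z^3 + 9z^2 + 26z + 24 = (z^3 + 11z^2 + 40z + 48) + (-2z^2 - 14z - 24)
  z^3 + 11z^2 + 40z + 48 = (-(1/2)z - 2)(-2z^2 - 14z - 24) + (0)
Last nonzero remainder: -2z^2 - 14z - 24. Dividing through by -2 gives the monic gcd z^2 + 7z + 12.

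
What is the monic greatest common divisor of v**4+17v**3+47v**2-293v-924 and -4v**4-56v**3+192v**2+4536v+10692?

Euclidean algorithm in ℚ[v]:
  v**4+17v**3+47v**2-293v-924 = (-1/4)(-4v**4-56v**3+192v**2+4536v+10692) + (3v**3+95v**2+841v+1749)
  -4v**4-56v**3+192v**2+4536v+10692 = (-(4/3)v+212/9)(3v**3+95v**2+841v+1749) + (-(8320/9)v**2-(116480/9)v-91520/3)
  3v**3+95v**2+841v+1749 = (-(27/8320)v-477/8320)(-(8320/9)v**2-(116480/9)v-91520/3) + (0)
Last nonzero remainder: -(8320/9)v**2-(116480/9)v-91520/3. Dividing through by -8320/9 gives the monic gcd v**2+14v+33.

v**2+14v+33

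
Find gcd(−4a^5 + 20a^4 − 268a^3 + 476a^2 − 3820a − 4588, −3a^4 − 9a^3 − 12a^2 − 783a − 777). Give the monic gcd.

a^3 − 4a^2 + 32a + 37

By polynomial division,
  −4a^5 + 20a^4 − 268a^3 + 476a^2 − 3820a − 4588 = ((4/3)a − 32/3)(−3a^4 − 9a^3 − 12a^2 − 783a − 777) + (−348a^3 + 1392a^2 − 11136a − 12876)
  −3a^4 − 9a^3 − 12a^2 − 783a − 777 = ((1/116)a + 7/116)(−348a^3 + 1392a^2 − 11136a − 12876) + (0)
Last nonzero remainder: −348a^3 + 1392a^2 − 11136a − 12876. Dividing through by −348 gives the monic gcd a^3 − 4a^2 + 32a + 37.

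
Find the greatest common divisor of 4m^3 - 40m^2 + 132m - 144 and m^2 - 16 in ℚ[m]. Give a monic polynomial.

m - 4

Repeated division with remainder:
  4m^3 - 40m^2 + 132m - 144 = (4m - 40)(m^2 - 16) + (196m - 784)
  m^2 - 16 = ((1/196)m + 1/49)(196m - 784) + (0)
Last nonzero remainder: 196m - 784. Dividing through by 196 gives the monic gcd m - 4.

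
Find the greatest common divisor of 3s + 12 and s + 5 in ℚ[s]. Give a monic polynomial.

Repeated division with remainder:
  3s + 12 = (3)(s + 5) + (−3)
  s + 5 = (−(1/3)s − 5/3)(−3) + (0)
The last nonzero remainder is the constant −3, so the polynomials are coprime and gcd = 1.

1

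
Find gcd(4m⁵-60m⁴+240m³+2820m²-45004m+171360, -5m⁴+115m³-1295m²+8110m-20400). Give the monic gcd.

By polynomial division,
  4m⁵-60m⁴+240m³+2820m²-45004m+171360 = (-(4/5)m-32/5)(-5m⁴+115m³-1295m²+8110m-20400) + (-60m³+1020m²-9420m+40800)
  -5m⁴+115m³-1295m²+8110m-20400 = ((1/12)m-1/2)(-60m³+1020m²-9420m+40800) + (0)
Last nonzero remainder: -60m³+1020m²-9420m+40800. Dividing through by -60 gives the monic gcd m³-17m²+157m-680.

m³-17m²+157m-680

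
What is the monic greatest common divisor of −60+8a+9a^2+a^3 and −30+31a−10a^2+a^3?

Repeated division with remainder:
  a^3+9a^2+8a−60 = (a^3−10a^2+31a−30) + (19a^2−23a−30)
  a^3−10a^2+31a−30 = ((1/19)a−167/361)(19a^2−23a−30) + ((7920/361)a−15840/361)
  19a^2−23a−30 = ((6859/7920)a+361/528)((7920/361)a−15840/361) + (0)
Last nonzero remainder: (7920/361)a−15840/361. Dividing through by 7920/361 gives the monic gcd a−2.

−2+a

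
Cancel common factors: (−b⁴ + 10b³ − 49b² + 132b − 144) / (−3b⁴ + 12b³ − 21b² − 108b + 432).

(b − 3)/(3b + 9)

Apply the Euclidean algorithm:
  −b⁴ + 10b³ − 49b² + 132b − 144 = (1/3)(−3b⁴ + 12b³ − 21b² − 108b + 432) + (6b³ − 42b² + 168b − 288)
  −3b⁴ + 12b³ − 21b² − 108b + 432 = (−(1/2)b − 3/2)(6b³ − 42b² + 168b − 288) + (0)
Last nonzero remainder: 6b³ − 42b² + 168b − 288. Dividing through by 6 gives the monic gcd b³ − 7b² + 28b − 48.
Cancel b³ − 7b² + 28b − 48 from numerator and denominator to get the reduced form.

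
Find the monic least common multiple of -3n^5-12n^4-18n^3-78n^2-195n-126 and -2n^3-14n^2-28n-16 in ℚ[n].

Euclidean algorithm in ℚ[n]:
  -3n^5-12n^4-18n^3-78n^2-195n-126 = ((3/2)n^2-(9/2)n+39/2)(-2n^3-14n^2-28n-16) + (93n^2+279n+186)
  -2n^3-14n^2-28n-16 = (-(2/93)n-8/93)(93n^2+279n+186) + (0)
Last nonzero remainder: 93n^2+279n+186. Dividing through by 93 gives the monic gcd n^2+3n+2.
Then lcm(f, g) = f·g / gcd(f, g); expanding and making the result monic gives the answer.

n^6+8n^5+22n^4+50n^3+169n^2+302n+168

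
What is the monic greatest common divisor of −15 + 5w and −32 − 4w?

1

Euclidean algorithm in ℚ[w]:
  5w − 15 = (−5/4)(−4w − 32) + (−55)
  −4w − 32 = ((4/55)w + 32/55)(−55) + (0)
The last nonzero remainder is the constant −55, so the polynomials are coprime and gcd = 1.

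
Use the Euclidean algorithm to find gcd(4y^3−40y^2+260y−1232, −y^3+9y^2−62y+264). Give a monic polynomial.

y^2−3y+44

Repeated division with remainder:
  4y^3−40y^2+260y−1232 = (−4)(−y^3+9y^2−62y+264) + (−4y^2+12y−176)
  −y^3+9y^2−62y+264 = ((1/4)y−3/2)(−4y^2+12y−176) + (0)
Last nonzero remainder: −4y^2+12y−176. Dividing through by −4 gives the monic gcd y^2−3y+44.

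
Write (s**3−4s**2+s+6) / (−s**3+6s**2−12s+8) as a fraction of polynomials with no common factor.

(−s**2+2s+3)/(s**2−4s+4)

Euclidean algorithm in ℚ[s]:
  s**3−4s**2+s+6 = (−1)(−s**3+6s**2−12s+8) + (2s**2−11s+14)
  −s**3+6s**2−12s+8 = (−(1/2)s+1/4)(2s**2−11s+14) + (−(9/4)s+9/2)
  2s**2−11s+14 = (−(8/9)s+28/9)(−(9/4)s+9/2) + (0)
Last nonzero remainder: −(9/4)s+9/2. Dividing through by −9/4 gives the monic gcd s−2.
Cancel s−2 from numerator and denominator to get the reduced form.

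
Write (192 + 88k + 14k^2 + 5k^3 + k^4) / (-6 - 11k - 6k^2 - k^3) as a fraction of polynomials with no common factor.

Euclidean algorithm in ℚ[k]:
  k^4 + 5k^3 + 14k^2 + 88k + 192 = (-k + 1)(-k^3 - 6k^2 - 11k - 6) + (9k^2 + 93k + 198)
  -k^3 - 6k^2 - 11k - 6 = (-(1/9)k + 13/27)(9k^2 + 93k + 198) + (-(304/9)k - 304/3)
  9k^2 + 93k + 198 = (-(81/304)k - 297/152)(-(304/9)k - 304/3) + (0)
Last nonzero remainder: -(304/9)k - 304/3. Dividing through by -304/9 gives the monic gcd k + 3.
Cancel k + 3 from numerator and denominator to get the reduced form.

(-64 - 8k - 2k^2 - k^3)/(2 + 3k + k^2)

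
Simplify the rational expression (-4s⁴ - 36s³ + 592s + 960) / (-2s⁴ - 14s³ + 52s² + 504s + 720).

(2s - 8)/(s - 6)

By polynomial division,
  -4s⁴ - 36s³ + 592s + 960 = (2)(-2s⁴ - 14s³ + 52s² + 504s + 720) + (-8s³ - 104s² - 416s - 480)
  -2s⁴ - 14s³ + 52s² + 504s + 720 = ((1/4)s - 3/2)(-8s³ - 104s² - 416s - 480) + (0)
Last nonzero remainder: -8s³ - 104s² - 416s - 480. Dividing through by -8 gives the monic gcd s³ + 13s² + 52s + 60.
Cancel s³ + 13s² + 52s + 60 from numerator and denominator to get the reduced form.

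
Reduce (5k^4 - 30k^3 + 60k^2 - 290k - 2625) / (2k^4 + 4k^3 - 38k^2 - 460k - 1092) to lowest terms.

(5k^2 - 10k + 125)/(2k^2 + 12k + 52)

By polynomial division,
  5k^4 - 30k^3 + 60k^2 - 290k - 2625 = (5/2)(2k^4 + 4k^3 - 38k^2 - 460k - 1092) + (-40k^3 + 155k^2 + 860k + 105)
  2k^4 + 4k^3 - 38k^2 - 460k - 1092 = (-(1/20)k - 47/160)(-40k^3 + 155k^2 + 860k + 105) + ((1617/32)k^2 - (1617/8)k - 33957/32)
  -40k^3 + 155k^2 + 860k + 105 = (-(1280/1617)k - 160/1617)((1617/32)k^2 - (1617/8)k - 33957/32) + (0)
Last nonzero remainder: (1617/32)k^2 - (1617/8)k - 33957/32. Dividing through by 1617/32 gives the monic gcd k^2 - 4k - 21.
Cancel k^2 - 4k - 21 from numerator and denominator to get the reduced form.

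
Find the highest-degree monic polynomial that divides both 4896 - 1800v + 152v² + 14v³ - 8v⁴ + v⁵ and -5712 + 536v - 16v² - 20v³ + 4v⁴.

204 + 10v + 2v² + v³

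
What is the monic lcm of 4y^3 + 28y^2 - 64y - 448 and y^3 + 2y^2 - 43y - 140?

Apply the Euclidean algorithm:
  4y^3 + 28y^2 - 64y - 448 = (4)(y^3 + 2y^2 - 43y - 140) + (20y^2 + 108y + 112)
  y^3 + 2y^2 - 43y - 140 = ((1/20)y - 17/100)(20y^2 + 108y + 112) + (-(756/25)y - 3024/25)
  20y^2 + 108y + 112 = (-(125/189)y - 25/27)(-(756/25)y - 3024/25) + (0)
Last nonzero remainder: -(756/25)y - 3024/25. Dividing through by -756/25 gives the monic gcd y + 4.
Then lcm(f, g) = f·g / gcd(f, g); expanding and making the result monic gives the answer.

y^5 + 5y^4 - 65y^3 - 325y^2 + 784y + 3920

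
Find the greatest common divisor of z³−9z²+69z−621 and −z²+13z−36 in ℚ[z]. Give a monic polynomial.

z−9

By polynomial division,
  z³−9z²+69z−621 = (−z−4)(−z²+13z−36) + (85z−765)
  −z²+13z−36 = (−(1/85)z+4/85)(85z−765) + (0)
Last nonzero remainder: 85z−765. Dividing through by 85 gives the monic gcd z−9.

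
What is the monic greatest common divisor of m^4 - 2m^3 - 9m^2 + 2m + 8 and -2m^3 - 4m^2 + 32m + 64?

m^2 - 2m - 8

Repeated division with remainder:
  m^4 - 2m^3 - 9m^2 + 2m + 8 = (-(1/2)m + 2)(-2m^3 - 4m^2 + 32m + 64) + (15m^2 - 30m - 120)
  -2m^3 - 4m^2 + 32m + 64 = (-(2/15)m - 8/15)(15m^2 - 30m - 120) + (0)
Last nonzero remainder: 15m^2 - 30m - 120. Dividing through by 15 gives the monic gcd m^2 - 2m - 8.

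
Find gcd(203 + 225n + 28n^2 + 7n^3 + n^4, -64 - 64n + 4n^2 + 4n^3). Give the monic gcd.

By polynomial division,
  n^4 + 7n^3 + 28n^2 + 225n + 203 = ((1/4)n + 3/2)(4n^3 + 4n^2 - 64n - 64) + (38n^2 + 337n + 299)
  4n^3 + 4n^2 - 64n - 64 = ((2/19)n - 299/361)(38n^2 + 337n + 299) + ((66297/361)n + 66297/361)
  38n^2 + 337n + 299 = ((13718/66297)n + 107939/66297)((66297/361)n + 66297/361) + (0)
Last nonzero remainder: (66297/361)n + 66297/361. Dividing through by 66297/361 gives the monic gcd n + 1.

1 + n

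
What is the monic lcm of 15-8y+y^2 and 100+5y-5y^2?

60-17y-4y^2+y^3

Euclidean algorithm in ℚ[y]:
  y^2-8y+15 = (-1/5)(-5y^2+5y+100) + (-7y+35)
  -5y^2+5y+100 = ((5/7)y+20/7)(-7y+35) + (0)
Last nonzero remainder: -7y+35. Dividing through by -7 gives the monic gcd y-5.
Then lcm(f, g) = f·g / gcd(f, g); expanding and making the result monic gives the answer.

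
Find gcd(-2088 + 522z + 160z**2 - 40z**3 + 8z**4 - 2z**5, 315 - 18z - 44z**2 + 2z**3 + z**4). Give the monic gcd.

Apply the Euclidean algorithm:
  -2z**5 + 8z**4 - 40z**3 + 160z**2 + 522z - 2088 = (-2z + 12)(z**4 + 2z**3 - 44z**2 - 18z + 315) + (-152z**3 + 652z**2 + 1368z - 5868)
  z**4 + 2z**3 - 44z**2 - 18z + 315 = (-(1/152)z - 239/5776)(-152z**3 + 652z**2 + 1368z - 5868) + (-(11583/1444)z**2 + 104247/1444)
  -152z**3 + 652z**2 + 1368z - 5868 = ((219488/11583)z - 941488/11583)(-(11583/1444)z**2 + 104247/1444) + (0)
Last nonzero remainder: -(11583/1444)z**2 + 104247/1444. Dividing through by -11583/1444 gives the monic gcd z**2 - 9.

-9 + z**2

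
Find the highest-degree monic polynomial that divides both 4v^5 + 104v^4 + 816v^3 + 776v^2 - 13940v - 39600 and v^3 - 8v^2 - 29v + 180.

v^2 + v - 20

Repeated division with remainder:
  4v^5 + 104v^4 + 816v^3 + 776v^2 - 13940v - 39600 = (4v^2 + 136v + 2020)(v^3 - 8v^2 - 29v + 180) + (20160v^2 + 20160v - 403200)
  v^3 - 8v^2 - 29v + 180 = ((1/20160)v - 1/2240)(20160v^2 + 20160v - 403200) + (0)
Last nonzero remainder: 20160v^2 + 20160v - 403200. Dividing through by 20160 gives the monic gcd v^2 + v - 20.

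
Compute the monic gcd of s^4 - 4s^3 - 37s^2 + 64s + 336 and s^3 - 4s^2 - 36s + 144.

Repeated division with remainder:
  s^4 - 4s^3 - 37s^2 + 64s + 336 = (s)(s^3 - 4s^2 - 36s + 144) + (-s^2 - 80s + 336)
  s^3 - 4s^2 - 36s + 144 = (-s + 84)(-s^2 - 80s + 336) + (7020s - 28080)
  -s^2 - 80s + 336 = (-(1/7020)s - 7/585)(7020s - 28080) + (0)
Last nonzero remainder: 7020s - 28080. Dividing through by 7020 gives the monic gcd s - 4.

s - 4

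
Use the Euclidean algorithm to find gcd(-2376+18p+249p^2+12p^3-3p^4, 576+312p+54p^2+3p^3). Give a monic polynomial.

By polynomial division,
  -3p^4+12p^3+249p^2+18p-2376 = (-p+22)(3p^3+54p^2+312p+576) + (-627p^2-6270p-15048)
  3p^3+54p^2+312p+576 = (-(1/209)p-8/209)(-627p^2-6270p-15048) + (0)
Last nonzero remainder: -627p^2-6270p-15048. Dividing through by -627 gives the monic gcd p^2+10p+24.

24+10p+p^2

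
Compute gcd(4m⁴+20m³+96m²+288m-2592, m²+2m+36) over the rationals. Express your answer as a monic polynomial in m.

By polynomial division,
  4m⁴+20m³+96m²+288m-2592 = (4m²+12m-72)(m²+2m+36) + (0)
The last nonzero remainder m²+2m+36 is already monic.

m²+2m+36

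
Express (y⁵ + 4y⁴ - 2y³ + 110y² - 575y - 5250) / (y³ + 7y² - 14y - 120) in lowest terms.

By polynomial division,
  y⁵ + 4y⁴ - 2y³ + 110y² - 575y - 5250 = (y² - 3y + 33)(y³ + 7y² - 14y - 120) + (-43y² - 473y - 1290)
  y³ + 7y² - 14y - 120 = (-(1/43)y + 4/43)(-43y² - 473y - 1290) + (0)
Last nonzero remainder: -43y² - 473y - 1290. Dividing through by -43 gives the monic gcd y² + 11y + 30.
Cancel y² + 11y + 30 from numerator and denominator to get the reduced form.

(y³ - 7y² + 45y - 175)/(y - 4)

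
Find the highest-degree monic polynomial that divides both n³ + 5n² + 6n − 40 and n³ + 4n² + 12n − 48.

Repeated division with remainder:
  n³ + 5n² + 6n − 40 = (n³ + 4n² + 12n − 48) + (n² − 6n + 8)
  n³ + 4n² + 12n − 48 = (n + 10)(n² − 6n + 8) + (64n − 128)
  n² − 6n + 8 = ((1/64)n − 1/16)(64n − 128) + (0)
Last nonzero remainder: 64n − 128. Dividing through by 64 gives the monic gcd n − 2.

n − 2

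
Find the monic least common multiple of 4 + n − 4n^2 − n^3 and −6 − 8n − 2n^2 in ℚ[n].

−12 − 7n + 11n^2 + 7n^3 + n^4

Apply the Euclidean algorithm:
  −n^3 − 4n^2 + n + 4 = ((1/2)n)(−2n^2 − 8n − 6) + (4n + 4)
  −2n^2 − 8n − 6 = (−(1/2)n − 3/2)(4n + 4) + (0)
Last nonzero remainder: 4n + 4. Dividing through by 4 gives the monic gcd n + 1.
Then lcm(f, g) = f·g / gcd(f, g); expanding and making the result monic gives the answer.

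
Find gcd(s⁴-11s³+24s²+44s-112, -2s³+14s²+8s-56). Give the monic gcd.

Euclidean algorithm in ℚ[s]:
  s⁴-11s³+24s²+44s-112 = (-(1/2)s+2)(-2s³+14s²+8s-56) + (0)
Last nonzero remainder: -2s³+14s²+8s-56. Dividing through by -2 gives the monic gcd s³-7s²-4s+28.

s³-7s²-4s+28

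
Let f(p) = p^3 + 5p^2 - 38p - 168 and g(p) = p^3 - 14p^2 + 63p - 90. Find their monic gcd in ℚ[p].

By polynomial division,
  p^3 + 5p^2 - 38p - 168 = (p^3 - 14p^2 + 63p - 90) + (19p^2 - 101p - 78)
  p^3 - 14p^2 + 63p - 90 = ((1/19)p - 165/361)(19p^2 - 101p - 78) + ((7560/361)p - 45360/361)
  19p^2 - 101p - 78 = ((6859/7560)p + 4693/7560)((7560/361)p - 45360/361) + (0)
Last nonzero remainder: (7560/361)p - 45360/361. Dividing through by 7560/361 gives the monic gcd p - 6.

p - 6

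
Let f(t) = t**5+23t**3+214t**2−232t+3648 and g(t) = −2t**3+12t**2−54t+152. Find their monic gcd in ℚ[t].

t**2−2t+19

Euclidean algorithm in ℚ[t]:
  t**5+23t**3+214t**2−232t+3648 = (−(1/2)t**2−3t−16)(−2t**3+12t**2−54t+152) + (320t**2−640t+6080)
  −2t**3+12t**2−54t+152 = (−(1/160)t+1/40)(320t**2−640t+6080) + (0)
Last nonzero remainder: 320t**2−640t+6080. Dividing through by 320 gives the monic gcd t**2−2t+19.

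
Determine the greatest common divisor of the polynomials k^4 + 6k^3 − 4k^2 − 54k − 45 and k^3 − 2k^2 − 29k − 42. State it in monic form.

Repeated division with remainder:
  k^4 + 6k^3 − 4k^2 − 54k − 45 = (k + 8)(k^3 − 2k^2 − 29k − 42) + (41k^2 + 220k + 291)
  k^3 − 2k^2 − 29k − 42 = ((1/41)k − 302/1681)(41k^2 + 220k + 291) + ((5760/1681)k + 17280/1681)
  41k^2 + 220k + 291 = ((68921/5760)k + 163057/5760)((5760/1681)k + 17280/1681) + (0)
Last nonzero remainder: (5760/1681)k + 17280/1681. Dividing through by 5760/1681 gives the monic gcd k + 3.

k + 3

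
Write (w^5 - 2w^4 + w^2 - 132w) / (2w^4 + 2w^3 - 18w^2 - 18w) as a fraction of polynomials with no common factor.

(w^3 - 5w^2 + 15w - 44)/(2w^2 - 4w - 6)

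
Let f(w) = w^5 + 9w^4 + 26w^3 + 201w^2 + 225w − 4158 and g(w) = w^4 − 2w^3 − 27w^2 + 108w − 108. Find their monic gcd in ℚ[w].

w^2 + 3w − 18

Apply the Euclidean algorithm:
  w^5 + 9w^4 + 26w^3 + 201w^2 + 225w − 4158 = (w + 11)(w^4 − 2w^3 − 27w^2 + 108w − 108) + (75w^3 + 390w^2 − 855w − 2970)
  w^4 − 2w^3 − 27w^2 + 108w − 108 = ((1/75)w − 12/125)(75w^3 + 390w^2 − 855w − 2970) + ((546/25)w^2 + (1638/25)w − 9828/25)
  75w^3 + 390w^2 − 855w − 2970 = ((625/182)w + 1375/182)((546/25)w^2 + (1638/25)w − 9828/25) + (0)
Last nonzero remainder: (546/25)w^2 + (1638/25)w − 9828/25. Dividing through by 546/25 gives the monic gcd w^2 + 3w − 18.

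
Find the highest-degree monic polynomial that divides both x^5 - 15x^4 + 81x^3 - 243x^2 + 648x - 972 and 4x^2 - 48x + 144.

Euclidean algorithm in ℚ[x]:
  x^5 - 15x^4 + 81x^3 - 243x^2 + 648x - 972 = ((1/4)x^3 - (3/4)x^2 + (9/4)x - 27/4)(4x^2 - 48x + 144) + (0)
Last nonzero remainder: 4x^2 - 48x + 144. Dividing through by 4 gives the monic gcd x^2 - 12x + 36.

x^2 - 12x + 36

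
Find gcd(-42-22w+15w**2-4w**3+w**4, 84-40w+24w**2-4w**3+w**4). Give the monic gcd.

14-2w+w**2

Apply the Euclidean algorithm:
  w**4-4w**3+15w**2-22w-42 = (w**4-4w**3+24w**2-40w+84) + (-9w**2+18w-126)
  w**4-4w**3+24w**2-40w+84 = (-(1/9)w**2+(2/9)w-2/3)(-9w**2+18w-126) + (0)
Last nonzero remainder: -9w**2+18w-126. Dividing through by -9 gives the monic gcd w**2-2w+14.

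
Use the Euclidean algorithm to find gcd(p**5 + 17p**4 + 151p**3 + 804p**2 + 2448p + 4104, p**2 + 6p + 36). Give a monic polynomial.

p**2 + 6p + 36

Euclidean algorithm in ℚ[p]:
  p**5 + 17p**4 + 151p**3 + 804p**2 + 2448p + 4104 = (p**3 + 11p**2 + 49p + 114)(p**2 + 6p + 36) + (0)
The last nonzero remainder p**2 + 6p + 36 is already monic.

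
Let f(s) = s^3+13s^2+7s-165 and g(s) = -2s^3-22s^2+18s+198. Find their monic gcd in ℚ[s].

Euclidean algorithm in ℚ[s]:
  s^3+13s^2+7s-165 = (-1/2)(-2s^3-22s^2+18s+198) + (2s^2+16s-66)
  -2s^3-22s^2+18s+198 = (-s-3)(2s^2+16s-66) + (0)
Last nonzero remainder: 2s^2+16s-66. Dividing through by 2 gives the monic gcd s^2+8s-33.

s^2+8s-33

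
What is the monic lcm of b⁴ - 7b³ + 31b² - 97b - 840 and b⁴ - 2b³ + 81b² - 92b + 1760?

Euclidean algorithm in ℚ[b]:
  b⁴ - 7b³ + 31b² - 97b - 840 = (b⁴ - 2b³ + 81b² - 92b + 1760) + (-5b³ - 50b² - 5b - 2600)
  b⁴ - 2b³ + 81b² - 92b + 1760 = (-(1/5)b + 12/5)(-5b³ - 50b² - 5b - 2600) + (200b² - 600b + 8000)
  -5b³ - 50b² - 5b - 2600 = (-(1/40)b - 13/40)(200b² - 600b + 8000) + (0)
Last nonzero remainder: 200b² - 600b + 8000. Dividing through by 200 gives the monic gcd b² - 3b + 40.
Then lcm(f, g) = f·g / gcd(f, g); expanding and making the result monic gives the answer.

b⁶ - 6b⁵ + 68b⁴ - 374b³ + 427b² - 5108b - 36960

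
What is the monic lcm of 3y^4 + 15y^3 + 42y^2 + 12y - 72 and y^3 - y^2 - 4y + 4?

Apply the Euclidean algorithm:
  3y^4 + 15y^3 + 42y^2 + 12y - 72 = (3y + 18)(y^3 - y^2 - 4y + 4) + (72y^2 + 72y - 144)
  y^3 - y^2 - 4y + 4 = ((1/72)y - 1/36)(72y^2 + 72y - 144) + (0)
Last nonzero remainder: 72y^2 + 72y - 144. Dividing through by 72 gives the monic gcd y^2 + y - 2.
Then lcm(f, g) = f·g / gcd(f, g); expanding and making the result monic gives the answer.

y^5 + 3y^4 + 4y^3 - 24y^2 - 32y + 48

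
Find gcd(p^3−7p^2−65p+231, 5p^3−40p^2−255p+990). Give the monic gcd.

p^2−14p+33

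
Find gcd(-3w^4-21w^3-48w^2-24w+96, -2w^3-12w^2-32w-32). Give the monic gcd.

w^2+4w+8

By polynomial division,
  -3w^4-21w^3-48w^2-24w+96 = ((3/2)w+3/2)(-2w^3-12w^2-32w-32) + (18w^2+72w+144)
  -2w^3-12w^2-32w-32 = (-(1/9)w-2/9)(18w^2+72w+144) + (0)
Last nonzero remainder: 18w^2+72w+144. Dividing through by 18 gives the monic gcd w^2+4w+8.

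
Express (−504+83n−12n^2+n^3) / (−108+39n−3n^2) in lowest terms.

(−56+3n−n^2)/(−12+3n)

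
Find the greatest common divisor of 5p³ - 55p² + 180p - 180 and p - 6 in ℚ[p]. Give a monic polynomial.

p - 6

Euclidean algorithm in ℚ[p]:
  5p³ - 55p² + 180p - 180 = (5p² - 25p + 30)(p - 6) + (0)
The last nonzero remainder p - 6 is already monic.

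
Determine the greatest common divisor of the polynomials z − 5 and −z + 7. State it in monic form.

1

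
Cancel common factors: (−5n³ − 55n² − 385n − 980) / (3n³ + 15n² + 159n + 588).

Apply the Euclidean algorithm:
  −5n³ − 55n² − 385n − 980 = (−5/3)(3n³ + 15n² + 159n + 588) + (−30n² − 120n)
  3n³ + 15n² + 159n + 588 = (−(1/10)n − 1/10)(−30n² − 120n) + (147n + 588)
  −30n² − 120n = (−(10/49)n)(147n + 588) + (0)
Last nonzero remainder: 147n + 588. Dividing through by 147 gives the monic gcd n + 4.
Cancel n + 4 from numerator and denominator to get the reduced form.

(−5n² − 35n − 245)/(3n² + 3n + 147)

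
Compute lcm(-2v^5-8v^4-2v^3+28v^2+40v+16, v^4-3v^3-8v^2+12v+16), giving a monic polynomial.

Repeated division with remainder:
  -2v^5-8v^4-2v^3+28v^2+40v+16 = (-2v-14)(v^4-3v^3-8v^2+12v+16) + (-60v^3-60v^2+240v+240)
  v^4-3v^3-8v^2+12v+16 = (-(1/60)v+1/15)(-60v^3-60v^2+240v+240) + (0)
Last nonzero remainder: -60v^3-60v^2+240v+240. Dividing through by -60 gives the monic gcd v^3+v^2-4v-4.
Then lcm(f, g) = f·g / gcd(f, g); expanding and making the result monic gives the answer.

v^6-15v^4-18v^3+36v^2+72v+32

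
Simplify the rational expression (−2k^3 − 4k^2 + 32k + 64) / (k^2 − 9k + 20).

By polynomial division,
  −2k^3 − 4k^2 + 32k + 64 = (−2k − 22)(k^2 − 9k + 20) + (−126k + 504)
  k^2 − 9k + 20 = (−(1/126)k + 5/126)(−126k + 504) + (0)
Last nonzero remainder: −126k + 504. Dividing through by −126 gives the monic gcd k − 4.
Cancel k − 4 from numerator and denominator to get the reduced form.

(−2k^2 − 12k − 16)/(k − 5)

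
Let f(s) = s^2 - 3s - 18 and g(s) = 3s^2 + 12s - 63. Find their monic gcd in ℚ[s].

Apply the Euclidean algorithm:
  s^2 - 3s - 18 = (1/3)(3s^2 + 12s - 63) + (-7s + 3)
  3s^2 + 12s - 63 = (-(3/7)s - 93/49)(-7s + 3) + (-2808/49)
  -7s + 3 = ((343/2808)s - 49/936)(-2808/49) + (0)
The last nonzero remainder is the constant -2808/49, so the polynomials are coprime and gcd = 1.

1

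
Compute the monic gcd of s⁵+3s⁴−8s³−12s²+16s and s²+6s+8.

s²+6s+8

Euclidean algorithm in ℚ[s]:
  s⁵+3s⁴−8s³−12s²+16s = (s³−3s²+2s)(s²+6s+8) + (0)
The last nonzero remainder s²+6s+8 is already monic.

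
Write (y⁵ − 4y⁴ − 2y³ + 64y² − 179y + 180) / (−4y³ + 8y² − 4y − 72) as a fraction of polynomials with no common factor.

(−y³ + 11y − 20)/(4y + 8)

Repeated division with remainder:
  y⁵ − 4y⁴ − 2y³ + 64y² − 179y + 180 = (−(1/4)y² + (1/2)y + 7/4)(−4y³ + 8y² − 4y − 72) + (34y² − 136y + 306)
  −4y³ + 8y² − 4y − 72 = (−(2/17)y − 4/17)(34y² − 136y + 306) + (0)
Last nonzero remainder: 34y² − 136y + 306. Dividing through by 34 gives the monic gcd y² − 4y + 9.
Cancel y² − 4y + 9 from numerator and denominator to get the reduced form.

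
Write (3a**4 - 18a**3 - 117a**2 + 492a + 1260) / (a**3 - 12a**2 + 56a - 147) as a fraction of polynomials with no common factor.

Euclidean algorithm in ℚ[a]:
  3a**4 - 18a**3 - 117a**2 + 492a + 1260 = (3a + 18)(a**3 - 12a**2 + 56a - 147) + (-69a**2 - 75a + 3906)
  a**3 - 12a**2 + 56a - 147 = (-(1/69)a + 301/1587)(-69a**2 - 75a + 3906) + ((67095/529)a - 469665/529)
  -69a**2 - 75a + 3906 = (-(12167/22365)a - 32798/7455)((67095/529)a - 469665/529) + (0)
Last nonzero remainder: (67095/529)a - 469665/529. Dividing through by 67095/529 gives the monic gcd a - 7.
Cancel a - 7 from numerator and denominator to get the reduced form.

(3a**3 + 3a**2 - 96a - 180)/(a**2 - 5a + 21)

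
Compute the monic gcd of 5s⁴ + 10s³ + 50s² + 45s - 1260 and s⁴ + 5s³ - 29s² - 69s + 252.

By polynomial division,
  5s⁴ + 10s³ + 50s² + 45s - 1260 = (5)(s⁴ + 5s³ - 29s² - 69s + 252) + (-15s³ + 195s² + 390s - 2520)
  s⁴ + 5s³ - 29s² - 69s + 252 = (-(1/15)s - 6/5)(-15s³ + 195s² + 390s - 2520) + (231s² + 231s - 2772)
  -15s³ + 195s² + 390s - 2520 = (-(5/77)s + 10/11)(231s² + 231s - 2772) + (0)
Last nonzero remainder: 231s² + 231s - 2772. Dividing through by 231 gives the monic gcd s² + s - 12.

s² + s - 12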